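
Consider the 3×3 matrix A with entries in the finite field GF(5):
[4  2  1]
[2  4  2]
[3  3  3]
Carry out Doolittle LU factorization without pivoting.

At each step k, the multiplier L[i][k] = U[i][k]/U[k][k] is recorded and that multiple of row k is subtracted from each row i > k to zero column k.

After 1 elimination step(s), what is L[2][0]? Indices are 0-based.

[col 0] pivot 4
  R1 -= 3*R0 → (0, 3, 4)  (L[1][0] := 3)
  R2 -= 2*R0 → (0, 4, 1)  (L[2][0] := 2)

L[2][0] = 2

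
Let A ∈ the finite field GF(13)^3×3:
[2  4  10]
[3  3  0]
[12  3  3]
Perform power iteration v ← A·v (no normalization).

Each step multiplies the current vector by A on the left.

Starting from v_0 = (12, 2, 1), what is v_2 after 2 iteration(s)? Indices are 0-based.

v_0 = (12, 2, 1).
v_1 = A·v_0 = (3, 3, 10).
v_2 = A·v_1 = (1, 5, 10).

v_2 = (1, 5, 10)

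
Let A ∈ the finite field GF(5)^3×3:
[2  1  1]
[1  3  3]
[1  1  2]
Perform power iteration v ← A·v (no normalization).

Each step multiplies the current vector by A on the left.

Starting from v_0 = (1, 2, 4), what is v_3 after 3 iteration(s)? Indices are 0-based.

v_3 = (4, 2, 2)

v_0 = (1, 2, 4).
v_1 = A·v_0 = (3, 4, 1).
v_2 = A·v_1 = (1, 3, 4).
v_3 = A·v_2 = (4, 2, 2).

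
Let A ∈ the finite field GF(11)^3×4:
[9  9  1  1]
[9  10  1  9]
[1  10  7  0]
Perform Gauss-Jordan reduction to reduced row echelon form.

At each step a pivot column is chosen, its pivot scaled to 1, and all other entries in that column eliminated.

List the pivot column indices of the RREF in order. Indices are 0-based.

pivot columns: 0, 1, 2

[1] R0 /= 9  ⇒  (1, 1, 5, 5)
     R1 -= 9·R0  ⇒  (0, 1, 0, 8)
     R2 -= 1·R0  ⇒  (0, 9, 2, 6)
[2] R1 /= 1  ⇒  (0, 1, 0, 8)
     R0 -= 1·R1  ⇒  (1, 0, 5, 8)
     R2 -= 9·R1  ⇒  (0, 0, 2, 0)
[3] R2 /= 2  ⇒  (0, 0, 1, 0)
     R0 -= 5·R2  ⇒  (1, 0, 0, 8)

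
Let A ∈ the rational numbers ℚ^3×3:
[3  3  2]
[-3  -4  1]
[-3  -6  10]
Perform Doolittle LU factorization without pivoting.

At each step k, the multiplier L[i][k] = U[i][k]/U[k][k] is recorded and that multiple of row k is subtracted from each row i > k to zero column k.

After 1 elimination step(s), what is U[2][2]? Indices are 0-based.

U[2][2] = 12

[col 0] pivot 3
  R1 -= -1*R0 → (0, -1, 3)  (L[1][0] := -1)
  R2 -= -1*R0 → (0, -3, 12)  (L[2][0] := -1)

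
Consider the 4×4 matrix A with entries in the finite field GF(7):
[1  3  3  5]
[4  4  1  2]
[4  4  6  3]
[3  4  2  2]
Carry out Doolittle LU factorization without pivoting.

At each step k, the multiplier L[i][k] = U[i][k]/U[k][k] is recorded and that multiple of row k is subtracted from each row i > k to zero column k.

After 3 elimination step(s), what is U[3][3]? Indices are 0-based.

U[3][3] = 3

Step 1: pivot at (0,0) is 1.
  row1 ← row1 − (4)·row0  ⇒  L[1][0]=4, U row1=(0, 6, 3, 3)
  row2 ← row2 − (4)·row0  ⇒  L[2][0]=4, U row2=(0, 6, 1, 4)
  row3 ← row3 − (3)·row0  ⇒  L[3][0]=3, U row3=(0, 2, 0, 1)
Step 2: pivot at (1,1) is 6.
  row2 ← row2 − (1)·row1  ⇒  L[2][1]=1, U row2=(0, 0, 5, 1)
  row3 ← row3 − (5)·row1  ⇒  L[3][1]=5, U row3=(0, 0, 6, 0)
Step 3: pivot at (2,2) is 5.
  row3 ← row3 − (4)·row2  ⇒  L[3][2]=4, U row3=(0, 0, 0, 3)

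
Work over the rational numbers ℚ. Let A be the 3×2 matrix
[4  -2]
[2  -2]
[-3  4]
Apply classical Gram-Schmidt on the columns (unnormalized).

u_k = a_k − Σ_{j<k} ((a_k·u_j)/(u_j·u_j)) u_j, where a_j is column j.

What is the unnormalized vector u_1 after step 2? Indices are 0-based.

u_1 = (38/29, -10/29, 44/29)

Step 1: u_0 = a_0 = (4, 2, -3).
Step 2: u_1 = a_1 − (-24/29)·u_0 = (38/29, -10/29, 44/29).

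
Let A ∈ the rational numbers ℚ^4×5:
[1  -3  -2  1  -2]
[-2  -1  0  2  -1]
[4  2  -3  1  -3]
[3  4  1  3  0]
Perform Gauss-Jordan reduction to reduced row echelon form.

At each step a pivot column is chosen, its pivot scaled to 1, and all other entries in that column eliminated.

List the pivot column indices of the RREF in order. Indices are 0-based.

[1] R0 /= 1  ⇒  (1, -3, -2, 1, -2)
     R1 -= -2·R0  ⇒  (0, -7, -4, 4, -5)
     R2 -= 4·R0  ⇒  (0, 14, 5, -3, 5)
     R3 -= 3·R0  ⇒  (0, 13, 7, 0, 6)
[2] R1 /= -7  ⇒  (0, 1, 4/7, -4/7, 5/7)
     R0 -= -3·R1  ⇒  (1, 0, -2/7, -5/7, 1/7)
     R2 -= 14·R1  ⇒  (0, 0, -3, 5, -5)
     R3 -= 13·R1  ⇒  (0, 0, -3/7, 52/7, -23/7)
[3] R2 /= -3  ⇒  (0, 0, 1, -5/3, 5/3)
     R0 -= -2/7·R2  ⇒  (1, 0, 0, -25/21, 13/21)
     R1 -= 4/7·R2  ⇒  (0, 1, 0, 8/21, -5/21)
     R3 -= -3/7·R2  ⇒  (0, 0, 0, 47/7, -18/7)
[4] R3 /= 47/7  ⇒  (0, 0, 0, 1, -18/47)
     R0 -= -25/21·R3  ⇒  (1, 0, 0, 0, 23/141)
     R1 -= 8/21·R3  ⇒  (0, 1, 0, 0, -13/141)
     R2 -= -5/3·R3  ⇒  (0, 0, 1, 0, 145/141)

pivot columns: 0, 1, 2, 3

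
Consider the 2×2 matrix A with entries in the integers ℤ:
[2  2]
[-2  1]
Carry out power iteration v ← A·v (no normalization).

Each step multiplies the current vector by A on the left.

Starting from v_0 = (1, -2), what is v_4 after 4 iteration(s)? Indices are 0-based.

v_0 = (1, -2).
v_1 = A·v_0 = (-2, -4).
v_2 = A·v_1 = (-12, 0).
v_3 = A·v_2 = (-24, 24).
v_4 = A·v_3 = (0, 72).

v_4 = (0, 72)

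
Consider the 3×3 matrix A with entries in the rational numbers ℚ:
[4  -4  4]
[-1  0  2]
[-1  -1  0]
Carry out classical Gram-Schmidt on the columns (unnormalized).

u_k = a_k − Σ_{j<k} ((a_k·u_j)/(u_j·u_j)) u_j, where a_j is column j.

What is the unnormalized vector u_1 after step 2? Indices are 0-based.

u_1 = (-2/3, -5/6, -11/6)

Step 1: u_0 = a_0 = (4, -1, -1).
Step 2: u_1 = a_1 − (-5/6)·u_0 = (-2/3, -5/6, -11/6).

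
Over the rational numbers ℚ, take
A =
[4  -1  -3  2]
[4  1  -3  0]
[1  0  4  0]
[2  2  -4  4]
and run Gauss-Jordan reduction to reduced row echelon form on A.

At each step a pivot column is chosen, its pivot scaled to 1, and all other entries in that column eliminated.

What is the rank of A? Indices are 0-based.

step 1: normalize row 0 (÷4) = (1, -1/4, -3/4, 1/2)
  row 1: subtract 4×row0 = (0, 2, 0, -2)
  row 2: subtract 1×row0 = (0, 1/4, 19/4, -1/2)
  row 3: subtract 2×row0 = (0, 5/2, -5/2, 3)
step 2: normalize row 1 (÷2) = (0, 1, 0, -1)
  row 0: subtract -1/4×row1 = (1, 0, -3/4, 1/4)
  row 2: subtract 1/4×row1 = (0, 0, 19/4, -1/4)
  row 3: subtract 5/2×row1 = (0, 0, -5/2, 11/2)
step 3: normalize row 2 (÷19/4) = (0, 0, 1, -1/19)
  row 0: subtract -3/4×row2 = (1, 0, 0, 4/19)
  row 3: subtract -5/2×row2 = (0, 0, 0, 102/19)
step 4: normalize row 3 (÷102/19) = (0, 0, 0, 1)
  row 0: subtract 4/19×row3 = (1, 0, 0, 0)
  row 1: subtract -1×row3 = (0, 1, 0, 0)
  row 2: subtract -1/19×row3 = (0, 0, 1, 0)

rank = 4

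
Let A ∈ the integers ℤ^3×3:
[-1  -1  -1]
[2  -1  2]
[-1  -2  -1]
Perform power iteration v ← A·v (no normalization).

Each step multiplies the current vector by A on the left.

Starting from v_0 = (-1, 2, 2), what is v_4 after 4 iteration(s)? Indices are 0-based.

v_0 = (-1, 2, 2).
v_1 = A·v_0 = (-3, 0, -5).
v_2 = A·v_1 = (8, -16, 8).
v_3 = A·v_2 = (0, 48, 16).
v_4 = A·v_3 = (-64, -16, -112).

v_4 = (-64, -16, -112)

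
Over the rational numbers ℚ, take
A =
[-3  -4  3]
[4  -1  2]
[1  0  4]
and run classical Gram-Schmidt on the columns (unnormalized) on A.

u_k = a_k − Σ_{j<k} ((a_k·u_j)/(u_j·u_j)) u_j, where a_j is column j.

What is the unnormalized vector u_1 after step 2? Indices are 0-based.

Step 1: u_0 = a_0 = (-3, 4, 1).
Step 2: u_1 = a_1 − (4/13)·u_0 = (-40/13, -29/13, -4/13).

u_1 = (-40/13, -29/13, -4/13)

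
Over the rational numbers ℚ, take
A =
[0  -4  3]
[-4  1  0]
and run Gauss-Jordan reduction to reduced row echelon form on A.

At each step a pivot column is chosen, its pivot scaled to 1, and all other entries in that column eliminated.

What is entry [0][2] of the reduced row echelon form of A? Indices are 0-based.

M[0][2] = -3/16

pivot(0,0): swap R0↔R1
pivot(0,0)=-4: scale R0 → (1, -1/4, 0)
pivot(1,1)=-4: scale R1 → (0, 1, -3/4)
  clear (0,1): R0 −= (-1/4)R1 → (1, 0, -3/16)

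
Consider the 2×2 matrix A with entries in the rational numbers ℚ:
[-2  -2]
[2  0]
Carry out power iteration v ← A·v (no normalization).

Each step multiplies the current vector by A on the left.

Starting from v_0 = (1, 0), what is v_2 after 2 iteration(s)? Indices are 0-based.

v_2 = (0, -4)

v_0 = (1, 0).
v_1 = A·v_0 = (-2, 2).
v_2 = A·v_1 = (0, -4).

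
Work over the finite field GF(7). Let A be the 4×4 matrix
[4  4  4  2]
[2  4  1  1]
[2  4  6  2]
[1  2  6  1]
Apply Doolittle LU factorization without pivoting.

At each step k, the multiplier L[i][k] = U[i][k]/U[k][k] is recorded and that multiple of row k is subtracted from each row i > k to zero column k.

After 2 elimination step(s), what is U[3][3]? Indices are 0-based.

Step 1: pivot at (0,0) is 4.
  row1 ← row1 − (4)·row0  ⇒  L[1][0]=4, U row1=(0, 2, 6, 0)
  row2 ← row2 − (4)·row0  ⇒  L[2][0]=4, U row2=(0, 2, 4, 1)
  row3 ← row3 − (2)·row0  ⇒  L[3][0]=2, U row3=(0, 1, 5, 4)
Step 2: pivot at (1,1) is 2.
  row2 ← row2 − (1)·row1  ⇒  L[2][1]=1, U row2=(0, 0, 5, 1)
  row3 ← row3 − (4)·row1  ⇒  L[3][1]=4, U row3=(0, 0, 2, 4)

U[3][3] = 4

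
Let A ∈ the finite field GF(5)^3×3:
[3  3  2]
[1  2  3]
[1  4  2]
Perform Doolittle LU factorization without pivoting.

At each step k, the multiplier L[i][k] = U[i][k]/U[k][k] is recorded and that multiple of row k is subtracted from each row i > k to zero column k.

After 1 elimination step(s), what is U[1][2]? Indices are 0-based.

U[1][2] = 4

k=0: U[0][0]=3
  eliminate (1,0): mult=2, new row 1: (0, 1, 4); set L[1][0]=2
  eliminate (2,0): mult=2, new row 2: (0, 3, 3); set L[2][0]=2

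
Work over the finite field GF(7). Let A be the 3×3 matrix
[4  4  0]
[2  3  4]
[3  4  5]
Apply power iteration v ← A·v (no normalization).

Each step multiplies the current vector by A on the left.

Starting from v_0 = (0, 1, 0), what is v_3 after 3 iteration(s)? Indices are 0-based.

v_0 = (0, 1, 0).
v_1 = A·v_0 = (4, 3, 4).
v_2 = A·v_1 = (0, 5, 2).
v_3 = A·v_2 = (6, 2, 2).

v_3 = (6, 2, 2)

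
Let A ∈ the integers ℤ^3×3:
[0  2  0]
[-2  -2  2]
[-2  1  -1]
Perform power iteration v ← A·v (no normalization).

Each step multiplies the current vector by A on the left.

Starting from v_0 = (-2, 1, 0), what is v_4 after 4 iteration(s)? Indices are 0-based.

v_0 = (-2, 1, 0).
v_1 = A·v_0 = (2, 2, 5).
v_2 = A·v_1 = (4, 2, -7).
v_3 = A·v_2 = (4, -26, 1).
v_4 = A·v_3 = (-52, 46, -35).

v_4 = (-52, 46, -35)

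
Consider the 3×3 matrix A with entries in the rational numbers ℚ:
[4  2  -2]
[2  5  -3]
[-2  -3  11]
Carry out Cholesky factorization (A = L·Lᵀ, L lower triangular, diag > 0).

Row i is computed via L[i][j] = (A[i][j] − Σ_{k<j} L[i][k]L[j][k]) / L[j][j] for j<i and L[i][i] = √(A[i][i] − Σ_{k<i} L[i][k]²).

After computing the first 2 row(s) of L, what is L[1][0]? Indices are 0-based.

Step 1: L[0][0] = √(4) = 2.
  L[1][0] = (2) / L[0][0] = 1.
Step 2: L[1][1] = √(4) = 2.

L[1][0] = 1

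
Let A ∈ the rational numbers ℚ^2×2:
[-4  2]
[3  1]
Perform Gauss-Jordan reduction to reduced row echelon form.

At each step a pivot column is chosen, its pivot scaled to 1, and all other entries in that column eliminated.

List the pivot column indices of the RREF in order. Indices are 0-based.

[1] R0 /= -4  ⇒  (1, -1/2)
     R1 -= 3·R0  ⇒  (0, 5/2)
[2] R1 /= 5/2  ⇒  (0, 1)
     R0 -= -1/2·R1  ⇒  (1, 0)

pivot columns: 0, 1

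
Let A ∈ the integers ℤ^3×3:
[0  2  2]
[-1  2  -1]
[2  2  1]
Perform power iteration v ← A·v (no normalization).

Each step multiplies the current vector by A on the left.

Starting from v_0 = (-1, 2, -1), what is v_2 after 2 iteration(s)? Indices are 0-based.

v_0 = (-1, 2, -1).
v_1 = A·v_0 = (2, 6, 1).
v_2 = A·v_1 = (14, 9, 17).

v_2 = (14, 9, 17)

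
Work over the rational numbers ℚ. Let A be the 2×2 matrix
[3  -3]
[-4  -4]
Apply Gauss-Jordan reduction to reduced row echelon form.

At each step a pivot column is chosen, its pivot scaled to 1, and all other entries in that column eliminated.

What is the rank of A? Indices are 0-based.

step 1: normalize row 0 (÷3) = (1, -1)
  row 1: subtract -4×row0 = (0, -8)
step 2: normalize row 1 (÷-8) = (0, 1)
  row 0: subtract -1×row1 = (1, 0)

rank = 2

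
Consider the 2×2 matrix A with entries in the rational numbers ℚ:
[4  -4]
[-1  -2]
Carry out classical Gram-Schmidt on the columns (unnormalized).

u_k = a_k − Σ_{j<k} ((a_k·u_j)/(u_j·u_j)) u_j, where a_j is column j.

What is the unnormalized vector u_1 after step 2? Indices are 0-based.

Step 1: u_0 = a_0 = (4, -1).
Step 2: u_1 = a_1 − (-14/17)·u_0 = (-12/17, -48/17).

u_1 = (-12/17, -48/17)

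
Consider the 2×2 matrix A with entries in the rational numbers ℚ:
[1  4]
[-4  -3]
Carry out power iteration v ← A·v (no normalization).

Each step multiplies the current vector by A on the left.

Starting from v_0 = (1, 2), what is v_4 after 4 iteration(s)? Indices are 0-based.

v_0 = (1, 2).
v_1 = A·v_0 = (9, -10).
v_2 = A·v_1 = (-31, -6).
v_3 = A·v_2 = (-55, 142).
v_4 = A·v_3 = (513, -206).

v_4 = (513, -206)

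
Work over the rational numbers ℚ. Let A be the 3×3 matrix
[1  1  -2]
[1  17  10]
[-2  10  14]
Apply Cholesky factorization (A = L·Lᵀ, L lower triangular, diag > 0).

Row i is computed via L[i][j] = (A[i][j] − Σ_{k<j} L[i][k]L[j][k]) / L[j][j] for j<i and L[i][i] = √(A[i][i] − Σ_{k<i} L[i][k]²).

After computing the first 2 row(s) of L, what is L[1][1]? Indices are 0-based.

Step 1: L[0][0] = √(1) = 1.
  L[1][0] = (1) / L[0][0] = 1.
Step 2: L[1][1] = √(16) = 4.

L[1][1] = 4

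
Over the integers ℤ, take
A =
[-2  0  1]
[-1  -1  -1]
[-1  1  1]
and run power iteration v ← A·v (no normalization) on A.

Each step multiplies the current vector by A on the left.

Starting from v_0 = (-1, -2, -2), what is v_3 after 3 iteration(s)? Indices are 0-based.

v_0 = (-1, -2, -2).
v_1 = A·v_0 = (0, 5, -3).
v_2 = A·v_1 = (-3, -2, 2).
v_3 = A·v_2 = (8, 3, 3).

v_3 = (8, 3, 3)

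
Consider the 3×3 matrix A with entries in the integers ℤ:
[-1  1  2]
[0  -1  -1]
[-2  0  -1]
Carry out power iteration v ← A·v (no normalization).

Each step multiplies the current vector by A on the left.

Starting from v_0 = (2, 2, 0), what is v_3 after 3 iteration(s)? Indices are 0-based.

v_3 = (24, -10, 16)

v_0 = (2, 2, 0).
v_1 = A·v_0 = (0, -2, -4).
v_2 = A·v_1 = (-10, 6, 4).
v_3 = A·v_2 = (24, -10, 16).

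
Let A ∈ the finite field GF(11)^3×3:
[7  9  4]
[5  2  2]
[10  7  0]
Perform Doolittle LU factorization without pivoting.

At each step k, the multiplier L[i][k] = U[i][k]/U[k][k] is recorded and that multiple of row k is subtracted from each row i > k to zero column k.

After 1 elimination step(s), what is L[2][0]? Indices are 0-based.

L[2][0] = 3

k=0: U[0][0]=7
  eliminate (1,0): mult=7, new row 1: (0, 5, 7); set L[1][0]=7
  eliminate (2,0): mult=3, new row 2: (0, 2, 10); set L[2][0]=3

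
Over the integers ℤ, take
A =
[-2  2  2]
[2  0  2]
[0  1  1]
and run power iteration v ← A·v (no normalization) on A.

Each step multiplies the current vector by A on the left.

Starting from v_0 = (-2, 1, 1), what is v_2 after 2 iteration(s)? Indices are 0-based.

v_2 = (-16, 20, 0)

v_0 = (-2, 1, 1).
v_1 = A·v_0 = (8, -2, 2).
v_2 = A·v_1 = (-16, 20, 0).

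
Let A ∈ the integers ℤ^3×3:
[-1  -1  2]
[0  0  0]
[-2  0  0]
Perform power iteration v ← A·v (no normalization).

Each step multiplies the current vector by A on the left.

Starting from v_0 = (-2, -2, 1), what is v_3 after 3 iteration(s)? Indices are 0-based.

v_3 = (-26, 0, -4)

v_0 = (-2, -2, 1).
v_1 = A·v_0 = (6, 0, 4).
v_2 = A·v_1 = (2, 0, -12).
v_3 = A·v_2 = (-26, 0, -4).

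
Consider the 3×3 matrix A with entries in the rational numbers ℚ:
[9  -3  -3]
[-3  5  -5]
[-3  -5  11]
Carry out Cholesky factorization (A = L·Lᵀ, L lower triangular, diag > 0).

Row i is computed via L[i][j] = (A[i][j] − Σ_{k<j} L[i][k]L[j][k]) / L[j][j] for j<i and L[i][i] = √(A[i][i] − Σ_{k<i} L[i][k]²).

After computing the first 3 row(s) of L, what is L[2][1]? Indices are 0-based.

Step 1: L[0][0] = √(9) = 3.
  L[1][0] = (-3) / L[0][0] = -1.
Step 2: L[1][1] = √(4) = 2.
  L[2][0] = (-3) / L[0][0] = -1.
  L[2][1] = (-6) / L[1][1] = -3.
Step 3: L[2][2] = √(1) = 1.

L[2][1] = -3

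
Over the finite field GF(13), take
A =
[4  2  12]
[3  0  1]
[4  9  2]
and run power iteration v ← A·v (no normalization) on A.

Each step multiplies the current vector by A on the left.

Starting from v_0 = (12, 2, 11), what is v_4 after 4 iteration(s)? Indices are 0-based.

v_0 = (12, 2, 11).
v_1 = A·v_0 = (2, 8, 10).
v_2 = A·v_1 = (1, 3, 9).
v_3 = A·v_2 = (1, 12, 10).
v_4 = A·v_3 = (5, 0, 2).

v_4 = (5, 0, 2)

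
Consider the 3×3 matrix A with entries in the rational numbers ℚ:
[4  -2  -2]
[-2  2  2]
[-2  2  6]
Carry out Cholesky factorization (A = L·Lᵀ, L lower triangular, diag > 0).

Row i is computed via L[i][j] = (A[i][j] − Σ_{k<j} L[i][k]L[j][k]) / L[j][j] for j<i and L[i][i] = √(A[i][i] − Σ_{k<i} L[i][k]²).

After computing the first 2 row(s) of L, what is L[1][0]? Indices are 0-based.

L[1][0] = -1

Step 1: L[0][0] = √(4) = 2.
  L[1][0] = (-2) / L[0][0] = -1.
Step 2: L[1][1] = √(1) = 1.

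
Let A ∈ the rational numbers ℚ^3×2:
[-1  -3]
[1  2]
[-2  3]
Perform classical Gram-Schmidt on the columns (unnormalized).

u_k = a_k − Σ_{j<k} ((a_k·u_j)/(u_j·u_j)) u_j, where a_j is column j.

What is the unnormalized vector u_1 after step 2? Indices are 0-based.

u_1 = (-19/6, 13/6, 8/3)

Step 1: u_0 = a_0 = (-1, 1, -2).
Step 2: u_1 = a_1 − (-1/6)·u_0 = (-19/6, 13/6, 8/3).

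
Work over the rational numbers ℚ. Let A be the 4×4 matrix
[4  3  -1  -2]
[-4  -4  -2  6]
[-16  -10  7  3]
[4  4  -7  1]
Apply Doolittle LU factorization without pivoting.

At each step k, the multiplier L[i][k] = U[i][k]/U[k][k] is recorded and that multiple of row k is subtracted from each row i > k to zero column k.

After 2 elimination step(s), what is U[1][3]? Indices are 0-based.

U[1][3] = 4

k=0: U[0][0]=4
  eliminate (1,0): mult=-1, new row 1: (0, -1, -3, 4); set L[1][0]=-1
  eliminate (2,0): mult=-4, new row 2: (0, 2, 3, -5); set L[2][0]=-4
  eliminate (3,0): mult=1, new row 3: (0, 1, -6, 3); set L[3][0]=1
k=1: U[1][1]=-1
  eliminate (2,1): mult=-2, new row 2: (0, 0, -3, 3); set L[2][1]=-2
  eliminate (3,1): mult=-1, new row 3: (0, 0, -9, 7); set L[3][1]=-1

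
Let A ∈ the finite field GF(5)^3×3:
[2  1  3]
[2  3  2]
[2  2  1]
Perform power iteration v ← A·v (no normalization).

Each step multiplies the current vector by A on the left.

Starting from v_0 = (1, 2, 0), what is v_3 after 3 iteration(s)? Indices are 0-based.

v_0 = (1, 2, 0).
v_1 = A·v_0 = (4, 3, 1).
v_2 = A·v_1 = (4, 4, 0).
v_3 = A·v_2 = (2, 0, 1).

v_3 = (2, 0, 1)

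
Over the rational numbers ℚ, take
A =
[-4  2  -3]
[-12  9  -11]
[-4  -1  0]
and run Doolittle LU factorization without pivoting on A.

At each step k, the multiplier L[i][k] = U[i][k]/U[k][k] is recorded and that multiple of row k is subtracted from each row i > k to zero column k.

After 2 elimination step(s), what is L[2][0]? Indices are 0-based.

[col 0] pivot -4
  R1 -= 3*R0 → (0, 3, -2)  (L[1][0] := 3)
  R2 -= 1*R0 → (0, -3, 3)  (L[2][0] := 1)
[col 1] pivot 3
  R2 -= -1*R1 → (0, 0, 1)  (L[2][1] := -1)

L[2][0] = 1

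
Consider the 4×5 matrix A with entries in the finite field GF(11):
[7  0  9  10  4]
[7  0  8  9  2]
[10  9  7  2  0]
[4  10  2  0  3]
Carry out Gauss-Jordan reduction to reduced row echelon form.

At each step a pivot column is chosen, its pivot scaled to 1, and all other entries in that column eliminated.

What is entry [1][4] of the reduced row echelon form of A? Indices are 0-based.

[1] R0 /= 7  ⇒  (1, 0, 6, 3, 10)
     R1 -= 7·R0  ⇒  (0, 0, 10, 10, 9)
     R2 -= 10·R0  ⇒  (0, 9, 2, 5, 10)
     R3 -= 4·R0  ⇒  (0, 10, 0, 10, 7)
[2] R1 <-> R2
[2] R1 /= 9  ⇒  (0, 1, 10, 3, 6)
     R3 -= 10·R1  ⇒  (0, 0, 10, 2, 2)
[3] R2 /= 10  ⇒  (0, 0, 1, 1, 2)
     R0 -= 6·R2  ⇒  (1, 0, 0, 8, 9)
     R1 -= 10·R2  ⇒  (0, 1, 0, 4, 8)
     R3 -= 10·R2  ⇒  (0, 0, 0, 3, 4)
[4] R3 /= 3  ⇒  (0, 0, 0, 1, 5)
     R0 -= 8·R3  ⇒  (1, 0, 0, 0, 2)
     R1 -= 4·R3  ⇒  (0, 1, 0, 0, 10)
     R2 -= 1·R3  ⇒  (0, 0, 1, 0, 8)

M[1][4] = 10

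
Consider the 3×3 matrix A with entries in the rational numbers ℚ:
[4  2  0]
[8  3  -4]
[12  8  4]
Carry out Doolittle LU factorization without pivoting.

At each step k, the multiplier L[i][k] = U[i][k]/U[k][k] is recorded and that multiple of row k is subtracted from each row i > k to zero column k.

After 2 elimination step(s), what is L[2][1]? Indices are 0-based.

k=0: U[0][0]=4
  eliminate (1,0): mult=2, new row 1: (0, -1, -4); set L[1][0]=2
  eliminate (2,0): mult=3, new row 2: (0, 2, 4); set L[2][0]=3
k=1: U[1][1]=-1
  eliminate (2,1): mult=-2, new row 2: (0, 0, -4); set L[2][1]=-2

L[2][1] = -2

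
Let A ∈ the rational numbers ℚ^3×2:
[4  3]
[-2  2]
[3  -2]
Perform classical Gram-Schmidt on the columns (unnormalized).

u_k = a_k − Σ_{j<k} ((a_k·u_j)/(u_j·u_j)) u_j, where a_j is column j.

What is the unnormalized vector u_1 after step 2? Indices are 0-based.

u_1 = (79/29, 62/29, -64/29)

Step 1: u_0 = a_0 = (4, -2, 3).
Step 2: u_1 = a_1 − (2/29)·u_0 = (79/29, 62/29, -64/29).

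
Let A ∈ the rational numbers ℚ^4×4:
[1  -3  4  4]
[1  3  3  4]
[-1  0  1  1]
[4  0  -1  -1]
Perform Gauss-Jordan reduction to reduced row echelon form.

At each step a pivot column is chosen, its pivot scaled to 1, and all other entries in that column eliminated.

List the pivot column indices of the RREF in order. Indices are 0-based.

step 1: normalize row 0 (÷1) = (1, -3, 4, 4)
  row 1: subtract 1×row0 = (0, 6, -1, 0)
  row 2: subtract -1×row0 = (0, -3, 5, 5)
  row 3: subtract 4×row0 = (0, 12, -17, -17)
step 2: normalize row 1 (÷6) = (0, 1, -1/6, 0)
  row 0: subtract -3×row1 = (1, 0, 7/2, 4)
  row 2: subtract -3×row1 = (0, 0, 9/2, 5)
  row 3: subtract 12×row1 = (0, 0, -15, -17)
step 3: normalize row 2 (÷9/2) = (0, 0, 1, 10/9)
  row 0: subtract 7/2×row2 = (1, 0, 0, 1/9)
  row 1: subtract -1/6×row2 = (0, 1, 0, 5/27)
  row 3: subtract -15×row2 = (0, 0, 0, -1/3)
step 4: normalize row 3 (÷-1/3) = (0, 0, 0, 1)
  row 0: subtract 1/9×row3 = (1, 0, 0, 0)
  row 1: subtract 5/27×row3 = (0, 1, 0, 0)
  row 2: subtract 10/9×row3 = (0, 0, 1, 0)

pivot columns: 0, 1, 2, 3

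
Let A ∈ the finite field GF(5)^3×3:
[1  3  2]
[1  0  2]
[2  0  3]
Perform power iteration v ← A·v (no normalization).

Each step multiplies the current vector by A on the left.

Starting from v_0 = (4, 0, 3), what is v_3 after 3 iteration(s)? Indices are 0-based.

v_0 = (4, 0, 3).
v_1 = A·v_0 = (0, 0, 2).
v_2 = A·v_1 = (4, 4, 1).
v_3 = A·v_2 = (3, 1, 1).

v_3 = (3, 1, 1)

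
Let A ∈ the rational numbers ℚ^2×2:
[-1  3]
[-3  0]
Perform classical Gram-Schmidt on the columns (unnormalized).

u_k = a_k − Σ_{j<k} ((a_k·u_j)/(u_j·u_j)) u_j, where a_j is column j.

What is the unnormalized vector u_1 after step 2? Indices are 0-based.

Step 1: u_0 = a_0 = (-1, -3).
Step 2: u_1 = a_1 − (-3/10)·u_0 = (27/10, -9/10).

u_1 = (27/10, -9/10)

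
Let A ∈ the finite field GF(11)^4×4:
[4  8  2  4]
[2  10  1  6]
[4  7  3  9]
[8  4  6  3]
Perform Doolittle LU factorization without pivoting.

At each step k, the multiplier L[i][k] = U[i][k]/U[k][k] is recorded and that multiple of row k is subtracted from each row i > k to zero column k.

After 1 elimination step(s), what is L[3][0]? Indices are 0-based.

k=0: U[0][0]=4
  eliminate (1,0): mult=6, new row 1: (0, 6, 0, 4); set L[1][0]=6
  eliminate (2,0): mult=1, new row 2: (0, 10, 1, 5); set L[2][0]=1
  eliminate (3,0): mult=2, new row 3: (0, 10, 2, 6); set L[3][0]=2

L[3][0] = 2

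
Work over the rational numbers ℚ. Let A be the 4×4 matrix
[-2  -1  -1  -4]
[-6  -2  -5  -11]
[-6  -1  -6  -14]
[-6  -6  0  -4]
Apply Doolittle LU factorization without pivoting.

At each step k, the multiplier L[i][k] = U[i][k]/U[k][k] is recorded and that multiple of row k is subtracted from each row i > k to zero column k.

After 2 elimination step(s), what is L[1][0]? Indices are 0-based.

Step 1: pivot at (0,0) is -2.
  row1 ← row1 − (3)·row0  ⇒  L[1][0]=3, U row1=(0, 1, -2, 1)
  row2 ← row2 − (3)·row0  ⇒  L[2][0]=3, U row2=(0, 2, -3, -2)
  row3 ← row3 − (3)·row0  ⇒  L[3][0]=3, U row3=(0, -3, 3, 8)
Step 2: pivot at (1,1) is 1.
  row2 ← row2 − (2)·row1  ⇒  L[2][1]=2, U row2=(0, 0, 1, -4)
  row3 ← row3 − (-3)·row1  ⇒  L[3][1]=-3, U row3=(0, 0, -3, 11)

L[1][0] = 3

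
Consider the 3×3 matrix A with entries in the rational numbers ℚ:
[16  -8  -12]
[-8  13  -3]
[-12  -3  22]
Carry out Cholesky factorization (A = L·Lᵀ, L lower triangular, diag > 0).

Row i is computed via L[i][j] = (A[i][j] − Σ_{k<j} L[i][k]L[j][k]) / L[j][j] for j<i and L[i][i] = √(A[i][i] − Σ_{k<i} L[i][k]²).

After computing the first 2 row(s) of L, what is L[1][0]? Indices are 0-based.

L[1][0] = -2

Step 1: L[0][0] = √(16) = 4.
  L[1][0] = (-8) / L[0][0] = -2.
Step 2: L[1][1] = √(9) = 3.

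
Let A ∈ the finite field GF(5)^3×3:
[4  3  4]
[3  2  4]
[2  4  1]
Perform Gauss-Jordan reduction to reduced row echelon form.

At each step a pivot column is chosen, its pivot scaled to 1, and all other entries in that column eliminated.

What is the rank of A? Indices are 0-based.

[1] R0 /= 4  ⇒  (1, 2, 1)
     R1 -= 3·R0  ⇒  (0, 1, 1)
     R2 -= 2·R0  ⇒  (0, 0, 4)
[2] R1 /= 1  ⇒  (0, 1, 1)
     R0 -= 2·R1  ⇒  (1, 0, 4)
[3] R2 /= 4  ⇒  (0, 0, 1)
     R0 -= 4·R2  ⇒  (1, 0, 0)
     R1 -= 1·R2  ⇒  (0, 1, 0)

rank = 3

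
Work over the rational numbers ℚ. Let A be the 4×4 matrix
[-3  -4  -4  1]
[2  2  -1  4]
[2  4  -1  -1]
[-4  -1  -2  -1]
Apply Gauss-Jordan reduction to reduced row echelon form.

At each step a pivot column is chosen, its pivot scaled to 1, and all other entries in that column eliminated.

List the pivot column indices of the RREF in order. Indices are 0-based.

pivot columns: 0, 1, 2, 3

pivot(0,0)=-3: scale R0 → (1, 4/3, 4/3, -1/3)
  clear (1,0): R1 −= (2)R0 → (0, -2/3, -11/3, 14/3)
  clear (2,0): R2 −= (2)R0 → (0, 4/3, -11/3, -1/3)
  clear (3,0): R3 −= (-4)R0 → (0, 13/3, 10/3, -7/3)
pivot(1,1)=-2/3: scale R1 → (0, 1, 11/2, -7)
  clear (0,1): R0 −= (4/3)R1 → (1, 0, -6, 9)
  clear (2,1): R2 −= (4/3)R1 → (0, 0, -11, 9)
  clear (3,1): R3 −= (13/3)R1 → (0, 0, -41/2, 28)
pivot(2,2)=-11: scale R2 → (0, 0, 1, -9/11)
  clear (0,2): R0 −= (-6)R2 → (1, 0, 0, 45/11)
  clear (1,2): R1 −= (11/2)R2 → (0, 1, 0, -5/2)
  clear (3,2): R3 −= (-41/2)R2 → (0, 0, 0, 247/22)
pivot(3,3)=247/22: scale R3 → (0, 0, 0, 1)
  clear (0,3): R0 −= (45/11)R3 → (1, 0, 0, 0)
  clear (1,3): R1 −= (-5/2)R3 → (0, 1, 0, 0)
  clear (2,3): R2 −= (-9/11)R3 → (0, 0, 1, 0)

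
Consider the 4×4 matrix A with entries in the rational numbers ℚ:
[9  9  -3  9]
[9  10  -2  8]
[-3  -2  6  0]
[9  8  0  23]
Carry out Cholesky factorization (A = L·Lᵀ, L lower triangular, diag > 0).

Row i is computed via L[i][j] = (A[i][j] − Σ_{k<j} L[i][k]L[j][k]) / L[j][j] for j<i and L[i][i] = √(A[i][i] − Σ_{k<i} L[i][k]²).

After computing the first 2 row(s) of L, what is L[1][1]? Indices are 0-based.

L[1][1] = 1

Step 1: L[0][0] = √(9) = 3.
  L[1][0] = (9) / L[0][0] = 3.
Step 2: L[1][1] = √(1) = 1.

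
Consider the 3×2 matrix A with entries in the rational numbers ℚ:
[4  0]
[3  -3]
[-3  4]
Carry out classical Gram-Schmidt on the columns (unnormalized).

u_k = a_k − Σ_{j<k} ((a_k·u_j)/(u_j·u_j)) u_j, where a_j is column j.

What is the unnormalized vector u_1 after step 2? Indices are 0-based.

u_1 = (42/17, -39/34, 73/34)

Step 1: u_0 = a_0 = (4, 3, -3).
Step 2: u_1 = a_1 − (-21/34)·u_0 = (42/17, -39/34, 73/34).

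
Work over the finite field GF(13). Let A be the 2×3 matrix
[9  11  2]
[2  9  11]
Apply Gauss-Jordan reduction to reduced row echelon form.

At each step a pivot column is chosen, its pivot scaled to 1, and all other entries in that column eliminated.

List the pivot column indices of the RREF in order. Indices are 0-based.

pivot columns: 0, 1

step 1: normalize row 0 (÷9) = (1, 7, 6)
  row 1: subtract 2×row0 = (0, 8, 12)
step 2: normalize row 1 (÷8) = (0, 1, 8)
  row 0: subtract 7×row1 = (1, 0, 2)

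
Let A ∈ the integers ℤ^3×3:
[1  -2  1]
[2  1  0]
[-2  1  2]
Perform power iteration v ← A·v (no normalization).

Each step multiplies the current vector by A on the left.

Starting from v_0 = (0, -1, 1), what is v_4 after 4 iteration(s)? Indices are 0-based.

v_0 = (0, -1, 1).
v_1 = A·v_0 = (3, -1, 1).
v_2 = A·v_1 = (6, 5, -5).
v_3 = A·v_2 = (-9, 17, -17).
v_4 = A·v_3 = (-60, -1, 1).

v_4 = (-60, -1, 1)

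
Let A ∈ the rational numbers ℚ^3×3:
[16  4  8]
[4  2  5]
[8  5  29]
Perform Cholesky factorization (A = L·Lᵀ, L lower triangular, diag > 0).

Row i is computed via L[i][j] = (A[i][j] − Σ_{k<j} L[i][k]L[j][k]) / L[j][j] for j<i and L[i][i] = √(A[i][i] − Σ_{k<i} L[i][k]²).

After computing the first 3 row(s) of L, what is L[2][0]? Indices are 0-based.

L[2][0] = 2

Step 1: L[0][0] = √(16) = 4.
  L[1][0] = (4) / L[0][0] = 1.
Step 2: L[1][1] = √(1) = 1.
  L[2][0] = (8) / L[0][0] = 2.
  L[2][1] = (3) / L[1][1] = 3.
Step 3: L[2][2] = √(16) = 4.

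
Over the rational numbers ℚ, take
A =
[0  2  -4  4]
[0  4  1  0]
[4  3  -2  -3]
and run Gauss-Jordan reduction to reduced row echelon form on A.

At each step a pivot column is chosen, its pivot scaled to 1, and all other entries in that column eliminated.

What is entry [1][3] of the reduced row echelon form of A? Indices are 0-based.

M[1][3] = 2/9

step 1: exchange rows 0,2
step 1: normalize row 0 (÷4) = (1, 3/4, -1/2, -3/4)
step 2: normalize row 1 (÷4) = (0, 1, 1/4, 0)
  row 0: subtract 3/4×row1 = (1, 0, -11/16, -3/4)
  row 2: subtract 2×row1 = (0, 0, -9/2, 4)
step 3: normalize row 2 (÷-9/2) = (0, 0, 1, -8/9)
  row 0: subtract -11/16×row2 = (1, 0, 0, -49/36)
  row 1: subtract 1/4×row2 = (0, 1, 0, 2/9)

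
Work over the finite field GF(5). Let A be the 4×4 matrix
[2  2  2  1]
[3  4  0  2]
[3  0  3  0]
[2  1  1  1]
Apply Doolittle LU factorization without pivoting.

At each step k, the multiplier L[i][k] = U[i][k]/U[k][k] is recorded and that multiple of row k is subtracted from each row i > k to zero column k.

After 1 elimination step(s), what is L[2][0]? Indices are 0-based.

L[2][0] = 4

Step 1: pivot at (0,0) is 2.
  row1 ← row1 − (4)·row0  ⇒  L[1][0]=4, U row1=(0, 1, 2, 3)
  row2 ← row2 − (4)·row0  ⇒  L[2][0]=4, U row2=(0, 2, 0, 1)
  row3 ← row3 − (1)·row0  ⇒  L[3][0]=1, U row3=(0, 4, 4, 0)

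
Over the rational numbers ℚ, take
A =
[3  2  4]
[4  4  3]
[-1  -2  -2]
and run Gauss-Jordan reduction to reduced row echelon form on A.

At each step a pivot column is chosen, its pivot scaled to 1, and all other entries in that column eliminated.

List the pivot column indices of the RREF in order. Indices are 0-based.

pivot columns: 0, 1, 2

step 1: normalize row 0 (÷3) = (1, 2/3, 4/3)
  row 1: subtract 4×row0 = (0, 4/3, -7/3)
  row 2: subtract -1×row0 = (0, -4/3, -2/3)
step 2: normalize row 1 (÷4/3) = (0, 1, -7/4)
  row 0: subtract 2/3×row1 = (1, 0, 5/2)
  row 2: subtract -4/3×row1 = (0, 0, -3)
step 3: normalize row 2 (÷-3) = (0, 0, 1)
  row 0: subtract 5/2×row2 = (1, 0, 0)
  row 1: subtract -7/4×row2 = (0, 1, 0)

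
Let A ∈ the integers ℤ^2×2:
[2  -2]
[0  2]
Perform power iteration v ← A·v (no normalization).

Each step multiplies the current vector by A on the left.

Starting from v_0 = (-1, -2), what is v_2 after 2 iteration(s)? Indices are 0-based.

v_0 = (-1, -2).
v_1 = A·v_0 = (2, -4).
v_2 = A·v_1 = (12, -8).

v_2 = (12, -8)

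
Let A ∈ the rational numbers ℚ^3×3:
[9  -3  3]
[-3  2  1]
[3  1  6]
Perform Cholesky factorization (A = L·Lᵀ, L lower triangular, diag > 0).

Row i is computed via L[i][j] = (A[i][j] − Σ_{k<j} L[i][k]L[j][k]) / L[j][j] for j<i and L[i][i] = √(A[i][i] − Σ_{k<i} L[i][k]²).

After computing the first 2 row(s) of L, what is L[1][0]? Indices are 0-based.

L[1][0] = -1

Step 1: L[0][0] = √(9) = 3.
  L[1][0] = (-3) / L[0][0] = -1.
Step 2: L[1][1] = √(1) = 1.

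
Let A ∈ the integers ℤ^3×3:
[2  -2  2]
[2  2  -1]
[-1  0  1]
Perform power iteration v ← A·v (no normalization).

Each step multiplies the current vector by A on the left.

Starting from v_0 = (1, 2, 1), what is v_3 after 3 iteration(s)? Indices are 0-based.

v_3 = (-40, 0, 10)

v_0 = (1, 2, 1).
v_1 = A·v_0 = (0, 5, 0).
v_2 = A·v_1 = (-10, 10, 0).
v_3 = A·v_2 = (-40, 0, 10).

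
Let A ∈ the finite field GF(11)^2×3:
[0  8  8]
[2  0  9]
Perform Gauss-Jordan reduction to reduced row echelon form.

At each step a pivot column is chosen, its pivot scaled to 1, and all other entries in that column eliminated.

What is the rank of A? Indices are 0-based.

rank = 2

step 1: exchange rows 0,1
step 1: normalize row 0 (÷2) = (1, 0, 10)
step 2: normalize row 1 (÷8) = (0, 1, 1)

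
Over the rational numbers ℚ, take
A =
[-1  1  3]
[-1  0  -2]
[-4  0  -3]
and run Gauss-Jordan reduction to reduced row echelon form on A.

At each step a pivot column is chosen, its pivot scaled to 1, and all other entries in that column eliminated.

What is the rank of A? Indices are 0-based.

step 1: normalize row 0 (÷-1) = (1, -1, -3)
  row 1: subtract -1×row0 = (0, -1, -5)
  row 2: subtract -4×row0 = (0, -4, -15)
step 2: normalize row 1 (÷-1) = (0, 1, 5)
  row 0: subtract -1×row1 = (1, 0, 2)
  row 2: subtract -4×row1 = (0, 0, 5)
step 3: normalize row 2 (÷5) = (0, 0, 1)
  row 0: subtract 2×row2 = (1, 0, 0)
  row 1: subtract 5×row2 = (0, 1, 0)

rank = 3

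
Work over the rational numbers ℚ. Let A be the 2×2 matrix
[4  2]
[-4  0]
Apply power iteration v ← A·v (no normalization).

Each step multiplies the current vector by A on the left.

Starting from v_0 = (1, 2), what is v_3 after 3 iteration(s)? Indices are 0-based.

v_3 = (32, -96)

v_0 = (1, 2).
v_1 = A·v_0 = (8, -4).
v_2 = A·v_1 = (24, -32).
v_3 = A·v_2 = (32, -96).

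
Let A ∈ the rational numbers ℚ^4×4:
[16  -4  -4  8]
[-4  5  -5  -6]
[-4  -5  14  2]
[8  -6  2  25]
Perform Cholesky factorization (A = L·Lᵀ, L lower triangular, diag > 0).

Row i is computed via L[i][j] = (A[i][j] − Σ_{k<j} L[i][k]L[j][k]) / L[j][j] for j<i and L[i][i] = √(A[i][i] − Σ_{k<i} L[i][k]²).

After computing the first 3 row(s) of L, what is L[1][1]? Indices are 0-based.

L[1][1] = 2

Step 1: L[0][0] = √(16) = 4.
  L[1][0] = (-4) / L[0][0] = -1.
Step 2: L[1][1] = √(4) = 2.
  L[2][0] = (-4) / L[0][0] = -1.
  L[2][1] = (-6) / L[1][1] = -3.
Step 3: L[2][2] = √(4) = 2.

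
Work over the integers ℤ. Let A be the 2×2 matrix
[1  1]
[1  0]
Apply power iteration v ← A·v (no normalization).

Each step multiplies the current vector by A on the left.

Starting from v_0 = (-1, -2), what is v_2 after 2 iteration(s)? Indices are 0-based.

v_0 = (-1, -2).
v_1 = A·v_0 = (-3, -1).
v_2 = A·v_1 = (-4, -3).

v_2 = (-4, -3)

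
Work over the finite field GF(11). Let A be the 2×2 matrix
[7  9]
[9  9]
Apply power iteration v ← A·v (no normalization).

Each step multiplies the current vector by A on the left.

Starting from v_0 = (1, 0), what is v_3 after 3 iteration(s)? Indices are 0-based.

v_3 = (6, 2)

v_0 = (1, 0).
v_1 = A·v_0 = (7, 9).
v_2 = A·v_1 = (9, 1).
v_3 = A·v_2 = (6, 2).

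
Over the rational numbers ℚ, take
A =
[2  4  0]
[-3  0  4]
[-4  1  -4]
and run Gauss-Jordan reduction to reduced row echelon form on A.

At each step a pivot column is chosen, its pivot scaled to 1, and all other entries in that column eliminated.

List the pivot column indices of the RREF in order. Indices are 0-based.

pivot columns: 0, 1, 2

step 1: normalize row 0 (÷2) = (1, 2, 0)
  row 1: subtract -3×row0 = (0, 6, 4)
  row 2: subtract -4×row0 = (0, 9, -4)
step 2: normalize row 1 (÷6) = (0, 1, 2/3)
  row 0: subtract 2×row1 = (1, 0, -4/3)
  row 2: subtract 9×row1 = (0, 0, -10)
step 3: normalize row 2 (÷-10) = (0, 0, 1)
  row 0: subtract -4/3×row2 = (1, 0, 0)
  row 1: subtract 2/3×row2 = (0, 1, 0)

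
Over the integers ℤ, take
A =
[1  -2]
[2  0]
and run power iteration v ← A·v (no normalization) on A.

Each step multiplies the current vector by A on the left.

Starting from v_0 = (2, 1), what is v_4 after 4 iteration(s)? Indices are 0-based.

v_4 = (24, -16)

v_0 = (2, 1).
v_1 = A·v_0 = (0, 4).
v_2 = A·v_1 = (-8, 0).
v_3 = A·v_2 = (-8, -16).
v_4 = A·v_3 = (24, -16).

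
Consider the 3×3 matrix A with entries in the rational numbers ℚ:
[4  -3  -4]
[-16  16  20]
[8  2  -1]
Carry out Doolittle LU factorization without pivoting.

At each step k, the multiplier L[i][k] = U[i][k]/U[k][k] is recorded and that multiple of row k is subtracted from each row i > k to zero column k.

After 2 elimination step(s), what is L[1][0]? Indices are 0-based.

Step 1: pivot at (0,0) is 4.
  row1 ← row1 − (-4)·row0  ⇒  L[1][0]=-4, U row1=(0, 4, 4)
  row2 ← row2 − (2)·row0  ⇒  L[2][0]=2, U row2=(0, 8, 7)
Step 2: pivot at (1,1) is 4.
  row2 ← row2 − (2)·row1  ⇒  L[2][1]=2, U row2=(0, 0, -1)

L[1][0] = -4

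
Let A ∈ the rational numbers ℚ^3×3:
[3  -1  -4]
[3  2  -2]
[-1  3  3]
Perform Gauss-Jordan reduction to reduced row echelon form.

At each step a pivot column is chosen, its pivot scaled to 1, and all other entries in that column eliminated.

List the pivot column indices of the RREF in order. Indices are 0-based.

pivot columns: 0, 1, 2

step 1: normalize row 0 (÷3) = (1, -1/3, -4/3)
  row 1: subtract 3×row0 = (0, 3, 2)
  row 2: subtract -1×row0 = (0, 8/3, 5/3)
step 2: normalize row 1 (÷3) = (0, 1, 2/3)
  row 0: subtract -1/3×row1 = (1, 0, -10/9)
  row 2: subtract 8/3×row1 = (0, 0, -1/9)
step 3: normalize row 2 (÷-1/9) = (0, 0, 1)
  row 0: subtract -10/9×row2 = (1, 0, 0)
  row 1: subtract 2/3×row2 = (0, 1, 0)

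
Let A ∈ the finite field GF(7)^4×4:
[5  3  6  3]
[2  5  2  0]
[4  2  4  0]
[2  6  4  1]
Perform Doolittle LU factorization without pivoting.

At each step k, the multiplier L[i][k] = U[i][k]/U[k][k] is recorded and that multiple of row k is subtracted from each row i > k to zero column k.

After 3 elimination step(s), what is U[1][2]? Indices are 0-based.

[col 0] pivot 5
  R1 -= 6*R0 → (0, 1, 1, 3)  (L[1][0] := 6)
  R2 -= 5*R0 → (0, 1, 2, 6)  (L[2][0] := 5)
  R3 -= 6*R0 → (0, 2, 3, 4)  (L[3][0] := 6)
[col 1] pivot 1
  R2 -= 1*R1 → (0, 0, 1, 3)  (L[2][1] := 1)
  R3 -= 2*R1 → (0, 0, 1, 5)  (L[3][1] := 2)
[col 2] pivot 1
  R3 -= 1*R2 → (0, 0, 0, 2)  (L[3][2] := 1)

U[1][2] = 1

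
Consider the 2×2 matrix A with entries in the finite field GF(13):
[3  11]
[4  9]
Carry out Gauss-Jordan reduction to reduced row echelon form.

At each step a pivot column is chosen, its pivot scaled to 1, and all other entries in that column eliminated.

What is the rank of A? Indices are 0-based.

rank = 2

[1] R0 /= 3  ⇒  (1, 8)
     R1 -= 4·R0  ⇒  (0, 3)
[2] R1 /= 3  ⇒  (0, 1)
     R0 -= 8·R1  ⇒  (1, 0)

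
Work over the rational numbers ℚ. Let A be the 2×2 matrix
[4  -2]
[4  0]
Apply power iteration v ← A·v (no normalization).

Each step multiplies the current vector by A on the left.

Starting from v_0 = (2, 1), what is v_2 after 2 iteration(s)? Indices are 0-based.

v_2 = (8, 24)

v_0 = (2, 1).
v_1 = A·v_0 = (6, 8).
v_2 = A·v_1 = (8, 24).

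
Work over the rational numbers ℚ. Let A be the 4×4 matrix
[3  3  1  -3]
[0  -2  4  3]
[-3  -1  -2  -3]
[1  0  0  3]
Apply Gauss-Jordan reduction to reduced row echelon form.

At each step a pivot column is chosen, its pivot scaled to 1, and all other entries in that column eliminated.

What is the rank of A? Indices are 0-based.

pivot(0,0)=3: scale R0 → (1, 1, 1/3, -1)
  clear (2,0): R2 −= (-3)R0 → (0, 2, -1, -6)
  clear (3,0): R3 −= (1)R0 → (0, -1, -1/3, 4)
pivot(1,1)=-2: scale R1 → (0, 1, -2, -3/2)
  clear (0,1): R0 −= (1)R1 → (1, 0, 7/3, 1/2)
  clear (2,1): R2 −= (2)R1 → (0, 0, 3, -3)
  clear (3,1): R3 −= (-1)R1 → (0, 0, -7/3, 5/2)
pivot(2,2)=3: scale R2 → (0, 0, 1, -1)
  clear (0,2): R0 −= (7/3)R2 → (1, 0, 0, 17/6)
  clear (1,2): R1 −= (-2)R2 → (0, 1, 0, -7/2)
  clear (3,2): R3 −= (-7/3)R2 → (0, 0, 0, 1/6)
pivot(3,3)=1/6: scale R3 → (0, 0, 0, 1)
  clear (0,3): R0 −= (17/6)R3 → (1, 0, 0, 0)
  clear (1,3): R1 −= (-7/2)R3 → (0, 1, 0, 0)
  clear (2,3): R2 −= (-1)R3 → (0, 0, 1, 0)

rank = 4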